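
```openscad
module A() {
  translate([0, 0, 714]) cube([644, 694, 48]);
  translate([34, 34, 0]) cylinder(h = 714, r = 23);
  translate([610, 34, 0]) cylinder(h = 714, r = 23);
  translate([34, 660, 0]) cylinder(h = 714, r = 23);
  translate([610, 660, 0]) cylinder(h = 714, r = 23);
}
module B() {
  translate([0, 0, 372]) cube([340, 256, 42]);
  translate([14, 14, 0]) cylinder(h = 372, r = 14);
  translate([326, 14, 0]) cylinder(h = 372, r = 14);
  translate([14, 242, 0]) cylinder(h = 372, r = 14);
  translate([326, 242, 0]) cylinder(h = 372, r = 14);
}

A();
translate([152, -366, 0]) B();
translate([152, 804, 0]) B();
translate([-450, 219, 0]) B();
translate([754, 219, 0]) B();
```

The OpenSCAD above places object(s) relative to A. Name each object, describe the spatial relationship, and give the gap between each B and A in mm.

Each stool's nearest face is 110 mm from the table's bounding box.

A is a table. B is a stool. Four stools sit around the table at the −y, +y, −x, +x sides. The gap between each stool and the table is 110 mm.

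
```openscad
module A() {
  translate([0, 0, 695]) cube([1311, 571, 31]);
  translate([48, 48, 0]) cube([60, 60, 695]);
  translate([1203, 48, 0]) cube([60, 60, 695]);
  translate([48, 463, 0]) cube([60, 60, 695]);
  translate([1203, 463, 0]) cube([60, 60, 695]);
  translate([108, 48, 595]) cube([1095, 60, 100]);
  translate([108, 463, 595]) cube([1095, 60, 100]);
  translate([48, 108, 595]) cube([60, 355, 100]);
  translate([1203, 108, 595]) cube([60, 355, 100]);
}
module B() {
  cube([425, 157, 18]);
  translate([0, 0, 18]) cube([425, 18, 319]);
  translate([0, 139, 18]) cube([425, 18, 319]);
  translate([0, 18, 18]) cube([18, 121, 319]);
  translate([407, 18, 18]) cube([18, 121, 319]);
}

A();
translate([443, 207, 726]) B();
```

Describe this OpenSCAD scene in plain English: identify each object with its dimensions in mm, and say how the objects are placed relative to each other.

A is a rectangular dining table. The top is 1311×571×31 mm with its upper surface at z = 726 mm. It stands on four 60×60 mm square legs, each inset 48 mm from the nearest pair of top edges, running from the floor to the underside of the top. Four apron rails, 60 mm thick and 100 mm tall, run between adjacent legs with their top edges flush with the underside of the top and their outer faces flush with the legs' outer faces.

B is an open storage box with external size 425×157×337 mm and wall thickness 18 mm (the base is also 18 mm thick). The base covers the whole footprint; the four walls stand on the base, with the y-facing walls full-width and the x-facing walls fitting between their inner faces.

The open box is on top of the table, centred.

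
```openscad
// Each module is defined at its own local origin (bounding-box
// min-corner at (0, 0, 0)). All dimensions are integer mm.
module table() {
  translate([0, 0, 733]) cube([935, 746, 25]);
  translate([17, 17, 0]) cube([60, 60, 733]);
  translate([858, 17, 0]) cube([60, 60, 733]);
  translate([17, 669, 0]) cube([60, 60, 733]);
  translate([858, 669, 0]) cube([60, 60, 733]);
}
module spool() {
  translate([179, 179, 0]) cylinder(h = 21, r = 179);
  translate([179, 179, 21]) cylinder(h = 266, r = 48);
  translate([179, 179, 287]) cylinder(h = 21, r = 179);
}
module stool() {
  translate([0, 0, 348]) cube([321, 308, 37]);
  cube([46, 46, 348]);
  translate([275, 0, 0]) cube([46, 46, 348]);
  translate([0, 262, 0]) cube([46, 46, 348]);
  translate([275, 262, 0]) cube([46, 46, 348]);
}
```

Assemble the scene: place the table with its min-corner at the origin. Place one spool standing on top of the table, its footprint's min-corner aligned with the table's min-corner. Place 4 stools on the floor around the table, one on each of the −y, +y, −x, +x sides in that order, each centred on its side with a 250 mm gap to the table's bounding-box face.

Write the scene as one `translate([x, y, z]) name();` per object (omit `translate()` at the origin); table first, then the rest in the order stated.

table();
translate([0, 0, 758]) spool();
translate([307, -558, 0]) stool();
translate([307, 996, 0]) stool();
translate([-571, 219, 0]) stool();
translate([1185, 219, 0]) stool();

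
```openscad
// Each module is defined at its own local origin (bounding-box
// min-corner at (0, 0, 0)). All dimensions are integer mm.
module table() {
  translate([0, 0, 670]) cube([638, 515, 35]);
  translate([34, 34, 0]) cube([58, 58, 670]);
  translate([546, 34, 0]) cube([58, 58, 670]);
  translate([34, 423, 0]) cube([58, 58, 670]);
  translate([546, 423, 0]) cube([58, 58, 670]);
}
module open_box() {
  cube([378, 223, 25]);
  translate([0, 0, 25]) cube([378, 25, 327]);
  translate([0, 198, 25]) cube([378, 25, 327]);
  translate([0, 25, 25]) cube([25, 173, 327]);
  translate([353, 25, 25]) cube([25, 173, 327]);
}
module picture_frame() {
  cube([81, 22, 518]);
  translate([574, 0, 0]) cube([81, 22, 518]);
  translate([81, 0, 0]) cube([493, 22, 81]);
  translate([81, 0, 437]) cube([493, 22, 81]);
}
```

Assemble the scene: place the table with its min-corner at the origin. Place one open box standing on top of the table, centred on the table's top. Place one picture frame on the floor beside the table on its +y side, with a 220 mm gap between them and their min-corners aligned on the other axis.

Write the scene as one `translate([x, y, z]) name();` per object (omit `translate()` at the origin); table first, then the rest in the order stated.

table();
translate([130, 146, 705]) open_box();
translate([0, 735, 0]) picture_frame();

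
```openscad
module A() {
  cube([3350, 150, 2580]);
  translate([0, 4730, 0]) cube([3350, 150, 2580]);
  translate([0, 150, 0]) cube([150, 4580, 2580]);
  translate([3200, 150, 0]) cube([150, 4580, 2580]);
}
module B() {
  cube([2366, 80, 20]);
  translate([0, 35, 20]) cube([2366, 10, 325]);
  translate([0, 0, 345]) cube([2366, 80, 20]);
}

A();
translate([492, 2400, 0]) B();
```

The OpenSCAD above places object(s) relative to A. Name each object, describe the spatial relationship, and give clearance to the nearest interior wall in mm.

Clearances: x = 342, y = 2250; minimum 342 mm.

A is a house frame. B is an I-beam. The I-beam sits inside the house frame, centred. The clearance to the nearest interior wall is 342 mm.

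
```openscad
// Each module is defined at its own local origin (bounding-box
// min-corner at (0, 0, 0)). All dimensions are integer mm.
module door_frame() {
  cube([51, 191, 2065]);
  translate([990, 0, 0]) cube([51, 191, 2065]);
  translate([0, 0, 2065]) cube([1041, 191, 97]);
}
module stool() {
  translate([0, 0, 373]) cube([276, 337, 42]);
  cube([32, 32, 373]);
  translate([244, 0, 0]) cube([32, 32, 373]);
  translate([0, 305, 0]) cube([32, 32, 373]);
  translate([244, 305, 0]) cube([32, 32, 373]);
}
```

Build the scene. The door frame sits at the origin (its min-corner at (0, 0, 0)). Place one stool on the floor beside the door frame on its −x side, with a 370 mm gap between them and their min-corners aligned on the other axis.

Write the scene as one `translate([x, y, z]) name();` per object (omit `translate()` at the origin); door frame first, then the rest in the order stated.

door_frame();
translate([-646, 0, 0]) stool();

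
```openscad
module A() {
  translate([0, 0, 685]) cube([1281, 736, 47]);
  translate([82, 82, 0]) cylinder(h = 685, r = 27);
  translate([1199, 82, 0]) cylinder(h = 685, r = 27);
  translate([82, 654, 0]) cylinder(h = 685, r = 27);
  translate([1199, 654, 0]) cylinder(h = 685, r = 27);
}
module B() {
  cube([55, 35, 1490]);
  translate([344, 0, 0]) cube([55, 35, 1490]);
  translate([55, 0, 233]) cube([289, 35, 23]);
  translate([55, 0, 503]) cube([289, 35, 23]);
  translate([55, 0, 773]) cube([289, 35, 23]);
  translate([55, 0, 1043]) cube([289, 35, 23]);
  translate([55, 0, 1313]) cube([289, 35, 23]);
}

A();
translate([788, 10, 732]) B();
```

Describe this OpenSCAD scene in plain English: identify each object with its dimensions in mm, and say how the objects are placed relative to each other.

A is a rectangular dining table. The top is 1281×736×47 mm with its upper surface at z = 732 mm. It stands on four round legs of 54 mm diameter, each leg's bounding box inset 55 mm from the nearest pair of top edges, running from the floor to the underside of the top.

B is a wooden ladder with two side rails of 55×35 mm section and 1490 mm height, set 399 mm apart overall. Between them run 5 rectangular rungs (35 mm deep, 23 mm thick), front faces flush with the rails' −y face. The bottom of the first rung is 233 mm above the floor and each subsequent rung is 270 mm higher than the one below.

The ladder is on top of the table.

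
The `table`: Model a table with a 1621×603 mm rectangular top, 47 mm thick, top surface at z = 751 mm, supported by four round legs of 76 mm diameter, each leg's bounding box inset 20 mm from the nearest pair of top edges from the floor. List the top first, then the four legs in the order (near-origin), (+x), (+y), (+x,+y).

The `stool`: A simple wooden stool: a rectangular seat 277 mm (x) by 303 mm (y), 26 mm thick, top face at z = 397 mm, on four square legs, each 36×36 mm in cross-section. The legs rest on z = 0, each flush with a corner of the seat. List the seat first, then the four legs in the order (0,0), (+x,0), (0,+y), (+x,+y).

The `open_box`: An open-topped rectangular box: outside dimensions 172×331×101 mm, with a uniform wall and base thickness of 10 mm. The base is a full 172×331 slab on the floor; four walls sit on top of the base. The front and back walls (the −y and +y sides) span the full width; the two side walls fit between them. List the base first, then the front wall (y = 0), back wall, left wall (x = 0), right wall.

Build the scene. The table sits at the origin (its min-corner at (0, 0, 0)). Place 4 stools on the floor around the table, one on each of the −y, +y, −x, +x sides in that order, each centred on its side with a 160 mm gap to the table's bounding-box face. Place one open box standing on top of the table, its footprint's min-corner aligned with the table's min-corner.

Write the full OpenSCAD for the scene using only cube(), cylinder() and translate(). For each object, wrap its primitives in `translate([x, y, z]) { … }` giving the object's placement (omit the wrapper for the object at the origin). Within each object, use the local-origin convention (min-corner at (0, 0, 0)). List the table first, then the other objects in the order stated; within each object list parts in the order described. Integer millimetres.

translate([0, 0, 704]) cube([1621, 603, 47]);
translate([58, 58, 0]) cylinder(h = 704, r = 38);
translate([1563, 58, 0]) cylinder(h = 704, r = 38);
translate([58, 545, 0]) cylinder(h = 704, r = 38);
translate([1563, 545, 0]) cylinder(h = 704, r = 38);
translate([672, -463, 0]) {
  translate([0, 0, 371]) cube([277, 303, 26]);
  cube([36, 36, 371]);
  translate([241, 0, 0]) cube([36, 36, 371]);
  translate([0, 267, 0]) cube([36, 36, 371]);
  translate([241, 267, 0]) cube([36, 36, 371]);
}
translate([672, 763, 0]) {
  translate([0, 0, 371]) cube([277, 303, 26]);
  cube([36, 36, 371]);
  translate([241, 0, 0]) cube([36, 36, 371]);
  translate([0, 267, 0]) cube([36, 36, 371]);
  translate([241, 267, 0]) cube([36, 36, 371]);
}
translate([-437, 150, 0]) {
  translate([0, 0, 371]) cube([277, 303, 26]);
  cube([36, 36, 371]);
  translate([241, 0, 0]) cube([36, 36, 371]);
  translate([0, 267, 0]) cube([36, 36, 371]);
  translate([241, 267, 0]) cube([36, 36, 371]);
}
translate([1781, 150, 0]) {
  translate([0, 0, 371]) cube([277, 303, 26]);
  cube([36, 36, 371]);
  translate([241, 0, 0]) cube([36, 36, 371]);
  translate([0, 267, 0]) cube([36, 36, 371]);
  translate([241, 267, 0]) cube([36, 36, 371]);
}
translate([0, 0, 751]) {
  cube([172, 331, 10]);
  translate([0, 0, 10]) cube([172, 10, 91]);
  translate([0, 321, 10]) cube([172, 10, 91]);
  translate([0, 10, 10]) cube([10, 311, 91]);
  translate([162, 10, 10]) cube([10, 311, 91]);
}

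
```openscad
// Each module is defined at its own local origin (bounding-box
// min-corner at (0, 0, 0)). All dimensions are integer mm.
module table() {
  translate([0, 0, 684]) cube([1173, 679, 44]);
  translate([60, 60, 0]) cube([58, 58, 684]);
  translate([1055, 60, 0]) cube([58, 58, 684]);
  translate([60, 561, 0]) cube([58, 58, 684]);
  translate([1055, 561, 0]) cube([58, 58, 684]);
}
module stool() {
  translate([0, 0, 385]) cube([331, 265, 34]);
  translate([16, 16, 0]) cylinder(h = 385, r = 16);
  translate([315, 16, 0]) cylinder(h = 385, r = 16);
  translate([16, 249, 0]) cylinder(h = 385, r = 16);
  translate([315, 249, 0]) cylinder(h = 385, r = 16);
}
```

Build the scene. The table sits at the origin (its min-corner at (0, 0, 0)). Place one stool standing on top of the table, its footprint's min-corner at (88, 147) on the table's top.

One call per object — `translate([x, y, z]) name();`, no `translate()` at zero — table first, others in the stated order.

table();
translate([88, 147, 728]) stool();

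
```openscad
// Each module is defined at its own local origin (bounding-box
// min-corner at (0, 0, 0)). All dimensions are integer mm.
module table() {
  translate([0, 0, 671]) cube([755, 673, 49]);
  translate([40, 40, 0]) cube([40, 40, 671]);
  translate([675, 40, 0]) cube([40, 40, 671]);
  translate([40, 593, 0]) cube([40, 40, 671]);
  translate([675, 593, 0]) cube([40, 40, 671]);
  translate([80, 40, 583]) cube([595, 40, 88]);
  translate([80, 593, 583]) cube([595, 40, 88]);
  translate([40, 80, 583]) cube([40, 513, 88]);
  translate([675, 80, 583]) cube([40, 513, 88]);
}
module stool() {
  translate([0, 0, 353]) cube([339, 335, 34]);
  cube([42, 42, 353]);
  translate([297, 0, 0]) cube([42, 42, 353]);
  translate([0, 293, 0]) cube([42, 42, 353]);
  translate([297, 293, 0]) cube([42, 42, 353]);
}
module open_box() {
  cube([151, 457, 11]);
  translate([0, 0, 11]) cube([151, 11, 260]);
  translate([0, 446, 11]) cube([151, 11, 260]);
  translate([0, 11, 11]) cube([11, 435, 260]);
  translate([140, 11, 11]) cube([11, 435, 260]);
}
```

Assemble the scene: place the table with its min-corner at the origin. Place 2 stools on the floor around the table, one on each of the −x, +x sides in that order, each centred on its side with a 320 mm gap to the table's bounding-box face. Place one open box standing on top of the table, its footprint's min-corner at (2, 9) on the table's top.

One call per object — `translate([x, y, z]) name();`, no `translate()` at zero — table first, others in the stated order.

table();
translate([-659, 169, 0]) stool();
translate([1075, 169, 0]) stool();
translate([2, 9, 720]) open_box();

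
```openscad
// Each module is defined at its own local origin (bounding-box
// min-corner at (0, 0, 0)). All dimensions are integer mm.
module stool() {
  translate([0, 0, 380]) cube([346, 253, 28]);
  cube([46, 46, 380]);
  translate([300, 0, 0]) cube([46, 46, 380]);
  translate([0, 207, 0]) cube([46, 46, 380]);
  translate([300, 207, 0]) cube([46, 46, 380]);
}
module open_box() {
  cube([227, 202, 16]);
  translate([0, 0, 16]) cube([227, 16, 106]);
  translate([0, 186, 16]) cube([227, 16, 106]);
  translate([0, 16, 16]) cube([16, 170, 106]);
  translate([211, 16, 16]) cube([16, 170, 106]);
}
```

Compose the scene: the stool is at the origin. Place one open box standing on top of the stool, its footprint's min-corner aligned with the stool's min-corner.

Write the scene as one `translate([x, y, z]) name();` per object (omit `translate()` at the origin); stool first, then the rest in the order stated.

stool();
translate([0, 0, 408]) open_box();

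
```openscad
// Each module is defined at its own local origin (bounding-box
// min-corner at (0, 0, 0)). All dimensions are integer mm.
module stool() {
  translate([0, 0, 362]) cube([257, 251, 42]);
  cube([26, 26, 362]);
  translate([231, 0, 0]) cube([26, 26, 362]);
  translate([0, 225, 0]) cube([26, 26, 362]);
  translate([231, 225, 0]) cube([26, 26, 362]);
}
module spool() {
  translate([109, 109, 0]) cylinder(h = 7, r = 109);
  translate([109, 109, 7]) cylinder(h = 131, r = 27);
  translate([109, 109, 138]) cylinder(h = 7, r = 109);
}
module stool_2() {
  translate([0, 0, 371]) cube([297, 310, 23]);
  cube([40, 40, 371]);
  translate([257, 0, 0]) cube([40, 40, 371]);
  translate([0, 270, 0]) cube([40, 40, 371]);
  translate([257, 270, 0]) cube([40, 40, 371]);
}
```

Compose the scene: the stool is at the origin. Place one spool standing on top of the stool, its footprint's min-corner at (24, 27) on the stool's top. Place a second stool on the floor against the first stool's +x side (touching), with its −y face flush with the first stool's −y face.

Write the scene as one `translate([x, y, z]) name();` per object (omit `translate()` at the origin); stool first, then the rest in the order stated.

stool();
translate([24, 27, 404]) spool();
translate([257, 0, 0]) stool_2();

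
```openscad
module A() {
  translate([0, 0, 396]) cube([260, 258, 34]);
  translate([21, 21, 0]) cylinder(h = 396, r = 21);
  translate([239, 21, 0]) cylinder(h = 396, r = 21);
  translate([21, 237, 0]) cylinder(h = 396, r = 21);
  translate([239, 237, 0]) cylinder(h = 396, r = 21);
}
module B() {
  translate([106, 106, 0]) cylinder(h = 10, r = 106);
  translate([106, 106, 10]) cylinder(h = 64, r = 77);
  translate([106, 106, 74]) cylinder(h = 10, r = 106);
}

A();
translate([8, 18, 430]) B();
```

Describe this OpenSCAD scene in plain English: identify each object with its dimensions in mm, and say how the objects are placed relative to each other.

A is a four-legged stool. The seat is 260×258 mm, 34 mm thick, top at z = 430 mm. It stands on four round legs, each 42 mm in diameter, from z = 0 to the seat underside, each leg's axis is inset half a diameter from the nearest pair of seat edges (so the leg's bounding box is flush with the corner).

B is a spool: two coaxial disc flanges of radius 106 mm and thickness 10 mm, joined by a core cylinder of radius 77 mm and height 64 mm. The lower flange rests on z = 0 and the three cylinders share a vertical axis.

The spool is on top of the stool.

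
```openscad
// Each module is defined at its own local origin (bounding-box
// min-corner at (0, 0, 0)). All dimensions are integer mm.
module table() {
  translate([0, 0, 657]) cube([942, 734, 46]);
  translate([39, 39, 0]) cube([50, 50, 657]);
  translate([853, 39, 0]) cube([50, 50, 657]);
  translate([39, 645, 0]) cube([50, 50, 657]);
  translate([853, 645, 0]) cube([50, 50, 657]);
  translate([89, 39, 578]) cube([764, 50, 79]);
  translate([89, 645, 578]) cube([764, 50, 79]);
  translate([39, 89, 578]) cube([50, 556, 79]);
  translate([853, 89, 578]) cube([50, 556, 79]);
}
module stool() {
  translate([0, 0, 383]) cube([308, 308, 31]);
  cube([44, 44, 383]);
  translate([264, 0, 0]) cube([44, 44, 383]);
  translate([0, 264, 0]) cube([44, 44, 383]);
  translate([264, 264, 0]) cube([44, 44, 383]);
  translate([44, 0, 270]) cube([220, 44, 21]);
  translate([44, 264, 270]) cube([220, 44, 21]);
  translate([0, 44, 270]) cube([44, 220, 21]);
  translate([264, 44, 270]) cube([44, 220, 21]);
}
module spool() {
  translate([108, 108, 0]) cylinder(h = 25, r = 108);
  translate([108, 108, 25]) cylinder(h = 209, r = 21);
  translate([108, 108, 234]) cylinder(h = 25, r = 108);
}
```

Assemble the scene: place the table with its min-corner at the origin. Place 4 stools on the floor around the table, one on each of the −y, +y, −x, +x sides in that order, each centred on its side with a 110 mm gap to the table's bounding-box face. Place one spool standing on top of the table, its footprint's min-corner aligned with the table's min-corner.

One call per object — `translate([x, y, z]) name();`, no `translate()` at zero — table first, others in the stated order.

table();
translate([317, -418, 0]) stool();
translate([317, 844, 0]) stool();
translate([-418, 213, 0]) stool();
translate([1052, 213, 0]) stool();
translate([0, 0, 703]) spool();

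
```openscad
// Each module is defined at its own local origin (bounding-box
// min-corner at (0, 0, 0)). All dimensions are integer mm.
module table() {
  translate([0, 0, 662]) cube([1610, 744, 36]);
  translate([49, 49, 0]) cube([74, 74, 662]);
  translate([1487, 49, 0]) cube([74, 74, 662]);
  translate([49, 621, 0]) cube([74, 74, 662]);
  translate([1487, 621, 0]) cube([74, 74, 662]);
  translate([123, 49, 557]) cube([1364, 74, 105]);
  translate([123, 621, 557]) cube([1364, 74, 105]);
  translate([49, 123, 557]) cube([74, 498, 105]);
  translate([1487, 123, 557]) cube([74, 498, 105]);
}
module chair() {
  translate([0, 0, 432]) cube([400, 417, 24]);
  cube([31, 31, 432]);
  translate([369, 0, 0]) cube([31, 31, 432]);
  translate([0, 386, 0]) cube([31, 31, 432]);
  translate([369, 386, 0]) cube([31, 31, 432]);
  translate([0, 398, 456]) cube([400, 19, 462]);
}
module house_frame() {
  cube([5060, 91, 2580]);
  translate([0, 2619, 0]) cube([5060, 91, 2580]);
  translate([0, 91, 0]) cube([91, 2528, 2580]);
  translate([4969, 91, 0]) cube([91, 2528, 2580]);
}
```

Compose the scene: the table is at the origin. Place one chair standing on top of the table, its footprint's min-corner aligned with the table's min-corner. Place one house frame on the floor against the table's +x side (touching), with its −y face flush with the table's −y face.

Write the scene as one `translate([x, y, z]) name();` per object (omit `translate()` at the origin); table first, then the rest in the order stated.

table();
translate([0, 0, 698]) chair();
translate([1610, 0, 0]) house_frame();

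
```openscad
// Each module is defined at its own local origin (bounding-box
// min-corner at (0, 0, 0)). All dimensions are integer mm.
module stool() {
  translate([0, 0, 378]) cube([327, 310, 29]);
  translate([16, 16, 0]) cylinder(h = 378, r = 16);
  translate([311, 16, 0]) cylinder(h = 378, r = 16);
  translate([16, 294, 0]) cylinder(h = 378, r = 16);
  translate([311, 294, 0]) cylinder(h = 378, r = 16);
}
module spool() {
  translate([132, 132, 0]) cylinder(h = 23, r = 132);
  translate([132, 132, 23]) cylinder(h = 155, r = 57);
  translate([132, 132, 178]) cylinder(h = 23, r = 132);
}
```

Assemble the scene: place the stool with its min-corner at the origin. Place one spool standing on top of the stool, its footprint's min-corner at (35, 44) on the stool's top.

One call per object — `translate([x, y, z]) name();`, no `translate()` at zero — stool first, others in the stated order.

stool();
translate([35, 44, 407]) spool();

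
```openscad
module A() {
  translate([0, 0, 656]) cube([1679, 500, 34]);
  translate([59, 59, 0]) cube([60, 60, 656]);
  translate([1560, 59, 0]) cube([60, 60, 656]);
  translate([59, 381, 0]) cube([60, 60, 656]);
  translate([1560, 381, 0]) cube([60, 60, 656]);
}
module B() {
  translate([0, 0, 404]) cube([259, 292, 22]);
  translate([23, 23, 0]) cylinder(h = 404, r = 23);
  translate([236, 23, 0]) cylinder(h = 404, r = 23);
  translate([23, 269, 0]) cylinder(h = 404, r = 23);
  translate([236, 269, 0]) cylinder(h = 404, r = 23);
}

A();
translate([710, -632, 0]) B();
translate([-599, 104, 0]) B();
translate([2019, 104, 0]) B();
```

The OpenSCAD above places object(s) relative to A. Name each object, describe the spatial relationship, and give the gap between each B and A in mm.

Each stool's nearest face is 340 mm from the table's bounding box.

A is a table. B is a stool. Three stools sit around the table at the −y, −x, +x sides. The gap between each stool and the table is 340 mm.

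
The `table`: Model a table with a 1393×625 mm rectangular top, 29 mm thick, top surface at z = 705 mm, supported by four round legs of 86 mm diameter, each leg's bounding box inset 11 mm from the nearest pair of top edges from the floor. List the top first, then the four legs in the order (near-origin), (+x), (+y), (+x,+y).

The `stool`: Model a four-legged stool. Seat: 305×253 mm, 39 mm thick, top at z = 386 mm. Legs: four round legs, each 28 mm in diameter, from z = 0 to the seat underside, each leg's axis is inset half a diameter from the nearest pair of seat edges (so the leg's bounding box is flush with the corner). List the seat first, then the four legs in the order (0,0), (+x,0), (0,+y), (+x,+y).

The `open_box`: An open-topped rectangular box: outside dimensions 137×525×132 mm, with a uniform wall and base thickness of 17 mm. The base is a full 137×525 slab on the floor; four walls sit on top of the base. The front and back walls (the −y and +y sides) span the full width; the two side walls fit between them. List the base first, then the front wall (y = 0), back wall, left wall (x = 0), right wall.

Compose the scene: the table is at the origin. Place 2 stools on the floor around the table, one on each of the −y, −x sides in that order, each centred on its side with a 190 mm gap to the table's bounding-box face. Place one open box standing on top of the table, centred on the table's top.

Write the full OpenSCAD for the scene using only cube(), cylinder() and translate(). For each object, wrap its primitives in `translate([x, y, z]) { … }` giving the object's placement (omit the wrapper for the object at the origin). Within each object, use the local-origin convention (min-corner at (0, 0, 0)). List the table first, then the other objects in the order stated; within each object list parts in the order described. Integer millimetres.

translate([0, 0, 676]) cube([1393, 625, 29]);
translate([54, 54, 0]) cylinder(h = 676, r = 43);
translate([1339, 54, 0]) cylinder(h = 676, r = 43);
translate([54, 571, 0]) cylinder(h = 676, r = 43);
translate([1339, 571, 0]) cylinder(h = 676, r = 43);
translate([544, -443, 0]) {
  translate([0, 0, 347]) cube([305, 253, 39]);
  translate([14, 14, 0]) cylinder(h = 347, r = 14);
  translate([291, 14, 0]) cylinder(h = 347, r = 14);
  translate([14, 239, 0]) cylinder(h = 347, r = 14);
  translate([291, 239, 0]) cylinder(h = 347, r = 14);
}
translate([-495, 186, 0]) {
  translate([0, 0, 347]) cube([305, 253, 39]);
  translate([14, 14, 0]) cylinder(h = 347, r = 14);
  translate([291, 14, 0]) cylinder(h = 347, r = 14);
  translate([14, 239, 0]) cylinder(h = 347, r = 14);
  translate([291, 239, 0]) cylinder(h = 347, r = 14);
}
translate([628, 50, 705]) {
  cube([137, 525, 17]);
  translate([0, 0, 17]) cube([137, 17, 115]);
  translate([0, 508, 17]) cube([137, 17, 115]);
  translate([0, 17, 17]) cube([17, 491, 115]);
  translate([120, 17, 17]) cube([17, 491, 115]);
}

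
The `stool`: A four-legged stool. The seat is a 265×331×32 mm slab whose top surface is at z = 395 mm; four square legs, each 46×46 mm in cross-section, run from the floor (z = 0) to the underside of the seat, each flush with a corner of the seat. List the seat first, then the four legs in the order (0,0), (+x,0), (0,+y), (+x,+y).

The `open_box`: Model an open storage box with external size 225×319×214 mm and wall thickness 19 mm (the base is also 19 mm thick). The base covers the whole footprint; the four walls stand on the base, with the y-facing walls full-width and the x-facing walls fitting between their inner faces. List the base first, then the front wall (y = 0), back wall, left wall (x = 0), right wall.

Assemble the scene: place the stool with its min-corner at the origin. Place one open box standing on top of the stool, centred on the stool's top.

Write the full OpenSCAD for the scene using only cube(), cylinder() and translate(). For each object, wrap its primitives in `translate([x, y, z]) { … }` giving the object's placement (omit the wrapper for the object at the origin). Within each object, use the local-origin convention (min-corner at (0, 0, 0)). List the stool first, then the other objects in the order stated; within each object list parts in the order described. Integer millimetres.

translate([0, 0, 363]) cube([265, 331, 32]);
cube([46, 46, 363]);
translate([219, 0, 0]) cube([46, 46, 363]);
translate([0, 285, 0]) cube([46, 46, 363]);
translate([219, 285, 0]) cube([46, 46, 363]);
translate([20, 6, 395]) {
  cube([225, 319, 19]);
  translate([0, 0, 19]) cube([225, 19, 195]);
  translate([0, 300, 19]) cube([225, 19, 195]);
  translate([0, 19, 19]) cube([19, 281, 195]);
  translate([206, 19, 19]) cube([19, 281, 195]);
}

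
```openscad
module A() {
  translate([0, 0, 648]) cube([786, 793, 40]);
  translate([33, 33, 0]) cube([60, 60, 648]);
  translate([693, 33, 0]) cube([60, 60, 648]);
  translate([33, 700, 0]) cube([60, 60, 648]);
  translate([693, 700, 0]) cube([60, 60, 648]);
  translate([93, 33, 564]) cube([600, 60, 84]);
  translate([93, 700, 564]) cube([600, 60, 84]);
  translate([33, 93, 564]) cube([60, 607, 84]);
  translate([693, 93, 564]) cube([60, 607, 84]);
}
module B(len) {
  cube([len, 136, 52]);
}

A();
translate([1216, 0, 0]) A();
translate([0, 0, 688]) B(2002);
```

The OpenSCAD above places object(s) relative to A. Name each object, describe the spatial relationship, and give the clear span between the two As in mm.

Second table starts at x = 1216; first ends at x = 786; clear span = 1216 − 786 = 430 mm.

A is a table. B is a beam. A beam spans the tops of two tables. The clear span between the two tables is 430 mm.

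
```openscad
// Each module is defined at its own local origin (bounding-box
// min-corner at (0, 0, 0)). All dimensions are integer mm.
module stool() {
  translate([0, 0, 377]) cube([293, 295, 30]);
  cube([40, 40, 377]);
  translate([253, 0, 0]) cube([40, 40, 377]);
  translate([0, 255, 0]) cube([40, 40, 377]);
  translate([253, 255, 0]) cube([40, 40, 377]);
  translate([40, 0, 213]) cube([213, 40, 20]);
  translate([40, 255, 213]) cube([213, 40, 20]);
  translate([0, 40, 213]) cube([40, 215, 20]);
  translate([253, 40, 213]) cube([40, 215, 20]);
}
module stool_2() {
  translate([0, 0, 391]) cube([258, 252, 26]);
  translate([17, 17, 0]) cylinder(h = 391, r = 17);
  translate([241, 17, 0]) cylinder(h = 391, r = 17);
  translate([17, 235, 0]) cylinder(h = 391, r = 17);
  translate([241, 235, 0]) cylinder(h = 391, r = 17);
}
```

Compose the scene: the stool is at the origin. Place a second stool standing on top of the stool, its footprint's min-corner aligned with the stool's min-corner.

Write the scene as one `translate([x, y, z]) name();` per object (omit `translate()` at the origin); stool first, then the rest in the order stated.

stool();
translate([0, 0, 407]) stool_2();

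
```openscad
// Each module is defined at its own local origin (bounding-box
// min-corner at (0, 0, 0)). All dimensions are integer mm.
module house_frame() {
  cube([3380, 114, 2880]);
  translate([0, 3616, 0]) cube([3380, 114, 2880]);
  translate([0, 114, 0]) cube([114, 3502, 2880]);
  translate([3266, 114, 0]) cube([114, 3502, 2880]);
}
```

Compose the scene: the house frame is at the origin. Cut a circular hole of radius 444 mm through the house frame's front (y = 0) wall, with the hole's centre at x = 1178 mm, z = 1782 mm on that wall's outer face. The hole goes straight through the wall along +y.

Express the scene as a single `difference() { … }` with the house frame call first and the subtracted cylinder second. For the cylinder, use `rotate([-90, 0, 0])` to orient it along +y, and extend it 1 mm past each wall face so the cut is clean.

difference() {
  house_frame();
  translate([1178, -1, 1782]) rotate([-90, 0, 0]) cylinder(h = 116, r = 444);
}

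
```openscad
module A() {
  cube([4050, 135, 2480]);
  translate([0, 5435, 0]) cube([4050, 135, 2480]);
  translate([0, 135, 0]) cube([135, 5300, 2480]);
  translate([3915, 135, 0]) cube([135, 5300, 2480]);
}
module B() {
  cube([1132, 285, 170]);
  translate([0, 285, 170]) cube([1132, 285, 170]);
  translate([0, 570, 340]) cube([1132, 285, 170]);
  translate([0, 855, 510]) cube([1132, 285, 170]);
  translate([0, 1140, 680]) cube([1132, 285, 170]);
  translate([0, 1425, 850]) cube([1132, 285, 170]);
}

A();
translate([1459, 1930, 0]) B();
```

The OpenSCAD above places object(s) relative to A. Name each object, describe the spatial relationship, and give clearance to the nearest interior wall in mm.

Clearances: x = 1324, y = 1795; minimum 1324 mm.

A is a house frame. B is a staircase. The staircase sits inside the house frame, centred. The clearance to the nearest interior wall is 1324 mm.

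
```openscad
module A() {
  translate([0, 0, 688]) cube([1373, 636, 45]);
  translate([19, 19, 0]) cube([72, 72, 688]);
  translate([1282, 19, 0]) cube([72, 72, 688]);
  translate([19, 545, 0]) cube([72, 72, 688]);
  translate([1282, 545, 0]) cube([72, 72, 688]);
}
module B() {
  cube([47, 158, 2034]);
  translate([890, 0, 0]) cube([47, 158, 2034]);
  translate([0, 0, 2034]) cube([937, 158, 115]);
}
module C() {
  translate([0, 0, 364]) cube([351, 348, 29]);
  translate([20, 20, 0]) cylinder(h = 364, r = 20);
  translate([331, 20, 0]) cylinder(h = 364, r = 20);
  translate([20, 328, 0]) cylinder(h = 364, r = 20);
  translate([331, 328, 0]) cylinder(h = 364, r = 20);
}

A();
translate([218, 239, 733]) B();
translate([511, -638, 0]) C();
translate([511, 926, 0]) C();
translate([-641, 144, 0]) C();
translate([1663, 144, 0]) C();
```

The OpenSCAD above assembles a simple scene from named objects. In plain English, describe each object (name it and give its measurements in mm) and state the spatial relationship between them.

A is a table with a 1373×636 mm rectangular top, 45 mm thick, top surface at z = 733 mm, supported by four 72×72 mm square legs, each inset 19 mm from the nearest pair of top edges, running from the floor.

B is a rectangular door frame: two vertical jambs of 47×158 mm section, 2034 mm tall, with a clear opening 843 mm wide between their inner faces. A header 115 mm tall and 158 mm deep lies on top of the jambs and spans the full outside width.

C is a four-legged stool. The seat is 351×348 mm, 29 mm thick, top at z = 393 mm. It stands on four round legs, each 40 mm in diameter, from z = 0 to the seat underside, each leg's axis is inset half a diameter from the nearest pair of seat edges (so the leg's bounding box is flush with the corner).

The door frame is on top of the table, centred. Four stools sit around the table at the −y, +y, −x, +x sides.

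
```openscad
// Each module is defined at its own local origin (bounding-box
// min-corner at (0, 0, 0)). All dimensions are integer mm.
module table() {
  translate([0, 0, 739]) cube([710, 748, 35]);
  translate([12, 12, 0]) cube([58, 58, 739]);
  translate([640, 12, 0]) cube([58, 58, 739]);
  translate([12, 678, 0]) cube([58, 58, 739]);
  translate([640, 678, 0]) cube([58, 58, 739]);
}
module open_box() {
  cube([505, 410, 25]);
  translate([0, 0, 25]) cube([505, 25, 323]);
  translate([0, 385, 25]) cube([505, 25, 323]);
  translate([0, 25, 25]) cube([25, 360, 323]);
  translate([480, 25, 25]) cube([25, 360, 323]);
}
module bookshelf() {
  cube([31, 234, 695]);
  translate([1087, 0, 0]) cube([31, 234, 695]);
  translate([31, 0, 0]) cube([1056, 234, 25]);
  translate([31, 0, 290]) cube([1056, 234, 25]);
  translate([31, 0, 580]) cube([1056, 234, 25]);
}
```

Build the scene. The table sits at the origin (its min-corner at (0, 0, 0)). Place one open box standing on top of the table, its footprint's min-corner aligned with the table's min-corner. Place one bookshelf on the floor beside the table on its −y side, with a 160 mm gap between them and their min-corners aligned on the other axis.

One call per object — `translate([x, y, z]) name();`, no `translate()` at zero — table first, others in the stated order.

table();
translate([0, 0, 774]) open_box();
translate([0, -394, 0]) bookshelf();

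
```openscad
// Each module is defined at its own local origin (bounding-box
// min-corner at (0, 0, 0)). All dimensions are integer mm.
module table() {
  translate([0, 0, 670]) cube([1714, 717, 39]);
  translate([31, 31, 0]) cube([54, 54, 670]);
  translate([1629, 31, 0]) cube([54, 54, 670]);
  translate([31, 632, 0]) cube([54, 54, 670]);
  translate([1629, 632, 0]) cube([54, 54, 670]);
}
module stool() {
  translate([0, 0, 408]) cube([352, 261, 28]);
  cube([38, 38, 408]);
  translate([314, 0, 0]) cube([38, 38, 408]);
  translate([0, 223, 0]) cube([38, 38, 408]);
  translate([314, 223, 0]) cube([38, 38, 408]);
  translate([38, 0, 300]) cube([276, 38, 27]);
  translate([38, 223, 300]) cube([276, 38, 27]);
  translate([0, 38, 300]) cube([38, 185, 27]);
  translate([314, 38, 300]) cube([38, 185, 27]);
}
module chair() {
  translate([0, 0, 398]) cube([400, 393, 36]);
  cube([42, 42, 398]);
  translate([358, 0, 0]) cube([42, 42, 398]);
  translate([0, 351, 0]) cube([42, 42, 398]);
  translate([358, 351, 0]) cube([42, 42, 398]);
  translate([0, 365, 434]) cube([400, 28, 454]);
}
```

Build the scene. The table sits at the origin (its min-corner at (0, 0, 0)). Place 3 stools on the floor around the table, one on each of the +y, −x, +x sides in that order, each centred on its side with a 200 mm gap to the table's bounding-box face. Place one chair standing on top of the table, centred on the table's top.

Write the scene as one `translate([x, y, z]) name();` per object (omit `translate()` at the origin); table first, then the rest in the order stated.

table();
translate([681, 917, 0]) stool();
translate([-552, 228, 0]) stool();
translate([1914, 228, 0]) stool();
translate([657, 162, 709]) chair();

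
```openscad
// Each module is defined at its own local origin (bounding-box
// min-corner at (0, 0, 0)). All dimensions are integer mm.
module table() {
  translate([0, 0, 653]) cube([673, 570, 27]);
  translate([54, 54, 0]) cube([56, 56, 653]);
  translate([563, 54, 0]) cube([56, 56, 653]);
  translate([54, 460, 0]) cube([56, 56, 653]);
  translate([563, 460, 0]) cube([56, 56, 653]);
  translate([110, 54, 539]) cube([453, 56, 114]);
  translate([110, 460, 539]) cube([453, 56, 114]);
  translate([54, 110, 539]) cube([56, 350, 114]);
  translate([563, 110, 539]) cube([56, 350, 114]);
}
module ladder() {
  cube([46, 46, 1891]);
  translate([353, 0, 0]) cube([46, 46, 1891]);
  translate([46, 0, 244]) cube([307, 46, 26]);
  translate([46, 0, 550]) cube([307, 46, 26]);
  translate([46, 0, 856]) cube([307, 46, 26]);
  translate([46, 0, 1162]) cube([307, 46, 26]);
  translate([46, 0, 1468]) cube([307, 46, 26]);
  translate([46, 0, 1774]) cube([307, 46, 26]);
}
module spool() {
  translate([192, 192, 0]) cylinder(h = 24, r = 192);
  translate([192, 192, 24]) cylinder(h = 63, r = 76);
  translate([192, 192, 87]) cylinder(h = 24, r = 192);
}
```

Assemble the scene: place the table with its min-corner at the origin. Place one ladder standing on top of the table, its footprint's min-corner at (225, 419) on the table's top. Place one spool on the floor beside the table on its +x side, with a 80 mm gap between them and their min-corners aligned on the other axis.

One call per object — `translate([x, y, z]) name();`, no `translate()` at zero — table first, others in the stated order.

table();
translate([225, 419, 680]) ladder();
translate([753, 0, 0]) spool();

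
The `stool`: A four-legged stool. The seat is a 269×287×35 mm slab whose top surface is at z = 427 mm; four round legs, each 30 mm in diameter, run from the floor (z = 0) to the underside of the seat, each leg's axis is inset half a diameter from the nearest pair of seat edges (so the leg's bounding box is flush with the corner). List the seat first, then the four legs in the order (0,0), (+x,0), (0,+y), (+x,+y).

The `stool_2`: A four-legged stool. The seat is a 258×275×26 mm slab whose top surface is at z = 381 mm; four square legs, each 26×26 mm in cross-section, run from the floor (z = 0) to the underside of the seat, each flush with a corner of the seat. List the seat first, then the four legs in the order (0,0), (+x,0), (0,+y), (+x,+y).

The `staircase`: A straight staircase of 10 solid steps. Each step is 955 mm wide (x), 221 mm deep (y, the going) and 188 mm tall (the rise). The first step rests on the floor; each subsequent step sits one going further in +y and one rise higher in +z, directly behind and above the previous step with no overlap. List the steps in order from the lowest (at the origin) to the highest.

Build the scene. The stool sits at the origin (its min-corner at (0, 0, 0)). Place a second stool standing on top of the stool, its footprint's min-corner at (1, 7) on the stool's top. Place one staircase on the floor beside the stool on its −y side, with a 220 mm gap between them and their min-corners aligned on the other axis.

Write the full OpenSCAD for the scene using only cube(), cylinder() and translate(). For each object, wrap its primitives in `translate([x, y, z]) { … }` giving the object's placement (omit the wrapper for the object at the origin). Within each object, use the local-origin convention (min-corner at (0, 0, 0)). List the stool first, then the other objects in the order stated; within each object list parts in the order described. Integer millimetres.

translate([0, 0, 392]) cube([269, 287, 35]);
translate([15, 15, 0]) cylinder(h = 392, r = 15);
translate([254, 15, 0]) cylinder(h = 392, r = 15);
translate([15, 272, 0]) cylinder(h = 392, r = 15);
translate([254, 272, 0]) cylinder(h = 392, r = 15);
translate([1, 7, 427]) {
  translate([0, 0, 355]) cube([258, 275, 26]);
  cube([26, 26, 355]);
  translate([232, 0, 0]) cube([26, 26, 355]);
  translate([0, 249, 0]) cube([26, 26, 355]);
  translate([232, 249, 0]) cube([26, 26, 355]);
}
translate([0, -2430, 0]) {
  cube([955, 221, 188]);
  translate([0, 221, 188]) cube([955, 221, 188]);
  translate([0, 442, 376]) cube([955, 221, 188]);
  translate([0, 663, 564]) cube([955, 221, 188]);
  translate([0, 884, 752]) cube([955, 221, 188]);
  translate([0, 1105, 940]) cube([955, 221, 188]);
  translate([0, 1326, 1128]) cube([955, 221, 188]);
  translate([0, 1547, 1316]) cube([955, 221, 188]);
  translate([0, 1768, 1504]) cube([955, 221, 188]);
  translate([0, 1989, 1692]) cube([955, 221, 188]);
}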